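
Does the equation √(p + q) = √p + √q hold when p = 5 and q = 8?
Substituting p = 5, q = 8:

LHS = √(5 + 8) = √(13) ≈ 3.606
RHS = √5 + √8 = √(5) + 2·√(2) ≈ 5.064

LHS ≠ RHS, so the equation does not hold at this point.

Answer: Fails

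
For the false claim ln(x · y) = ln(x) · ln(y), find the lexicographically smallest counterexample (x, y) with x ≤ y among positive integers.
(x, y) = (1, 2)

Substituting (1, 2) into the claim:
LHS = ln(1 · 2) = ln(2) ≈ 0.6931
RHS = ln(1) · ln(2) = 0

Since LHS ≠ RHS, this pair disproves the claim, and no lexicographically smaller pair (x ≤ y, positive integers) does.

For instance (3, 3) is also a counterexample (LHS = ln(9) ≈ 2.197, RHS = ln(3)² ≈ 1.207), but it's lexicographically larger.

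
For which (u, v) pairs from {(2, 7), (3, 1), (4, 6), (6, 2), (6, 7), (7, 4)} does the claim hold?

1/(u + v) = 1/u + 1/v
Testing each pair:
(2, 7): LHS = 1/9, RHS = 9/14 → fails
(3, 1): LHS = 1/4, RHS = 4/3 → fails
(4, 6): LHS = 1/10, RHS = 5/12 → fails
(6, 2): LHS = 1/8, RHS = 2/3 → fails
(6, 7): LHS = 1/13, RHS = 13/42 → fails
(7, 4): LHS = 1/11, RHS = 11/28 → fails

No pair satisfies the claim.

Answer: None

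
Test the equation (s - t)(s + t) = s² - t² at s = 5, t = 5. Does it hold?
Substituting s = 5, t = 5:

LHS = (5 - 5)(5 + 5) = 0
RHS = 5² - 5² = 0

LHS = RHS, so the equation holds at this point.

Answer: Holds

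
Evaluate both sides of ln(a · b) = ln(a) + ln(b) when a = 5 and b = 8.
LHS = ln(5 · 8) = ln(40) ≈ 3.689
RHS = ln(5) + ln(8) ≈ 3.689

LHS = RHS: the two sides agree.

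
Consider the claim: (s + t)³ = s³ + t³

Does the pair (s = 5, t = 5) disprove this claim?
Yes

Substituting s = 5, t = 5:
LHS = (5 + 5)³ = 1000
RHS = 5³ + 5³ = 250

Since LHS ≠ RHS, this pair disproves the claim.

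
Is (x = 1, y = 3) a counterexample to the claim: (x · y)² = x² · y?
Yes

Substituting x = 1, y = 3:
LHS = (1 · 3)² = 9
RHS = 1² · 3 = 3

Since LHS ≠ RHS, this pair disproves the claim.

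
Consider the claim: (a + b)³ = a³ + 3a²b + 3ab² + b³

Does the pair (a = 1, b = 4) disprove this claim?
No

Substituting a = 1, b = 4:
LHS = (1 + 4)³ = 125
RHS = 1³ + 3·1²·4 + 3·1·4² + 4³ = 125

The sides agree, so this pair does not disprove the claim.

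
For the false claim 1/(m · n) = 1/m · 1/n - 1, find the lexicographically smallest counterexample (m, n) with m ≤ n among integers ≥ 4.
(m, n) = (4, 4)

Substituting (4, 4) into the claim:
LHS = 1/(4 · 4) = 1/16
RHS = 1/4 · 1/4 - 1 = -15/16

Since LHS ≠ RHS, this pair disproves the claim, and no lexicographically smaller pair (m ≤ n, integers ≥ 4) does.

For instance (4, 9) is also a counterexample (LHS = 1/36, RHS = -35/36), but it's lexicographically larger.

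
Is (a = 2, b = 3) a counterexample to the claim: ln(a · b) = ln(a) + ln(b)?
Substituting a = 2, b = 3:
LHS = ln(2 · 3) = ln(6) ≈ 1.792
RHS = ln(2) + ln(3) ≈ 1.792

The sides agree, so this pair does not disprove the claim.

Answer: No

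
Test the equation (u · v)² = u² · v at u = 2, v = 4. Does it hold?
Substituting u = 2, v = 4:

LHS = (2 · 4)² = 64
RHS = 2² · 4 = 16

LHS ≠ RHS, so the equation does not hold at this point.

Answer: Fails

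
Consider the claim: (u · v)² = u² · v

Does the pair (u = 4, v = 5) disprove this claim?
Substituting u = 4, v = 5:
LHS = (4 · 5)² = 400
RHS = 4² · 5 = 80

Since LHS ≠ RHS, this pair disproves the claim.

Answer: Yes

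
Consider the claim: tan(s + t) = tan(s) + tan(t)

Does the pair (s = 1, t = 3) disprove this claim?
Yes

Substituting s = 1, t = 3:
LHS = tan(1 + 3) = tan(4) ≈ 1.158
RHS = tan(1) + tan(3) ≈ 1.415

Since LHS ≠ RHS, this pair disproves the claim.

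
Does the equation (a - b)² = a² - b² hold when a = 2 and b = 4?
Substituting a = 2, b = 4:

LHS = (2 - 4)² = 4
RHS = 2² - 4² = -12

LHS ≠ RHS, so the equation does not hold at this point.

Answer: Fails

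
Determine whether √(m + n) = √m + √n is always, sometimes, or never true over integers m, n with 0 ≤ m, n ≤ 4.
It holds at (m, n) = (0, 0) (both sides equal 0), but fails at (m, n) = (4, 2) (LHS = √(6) ≈ 2.449, RHS = √(2) + 2 ≈ 3.414).

Answer: Sometimes true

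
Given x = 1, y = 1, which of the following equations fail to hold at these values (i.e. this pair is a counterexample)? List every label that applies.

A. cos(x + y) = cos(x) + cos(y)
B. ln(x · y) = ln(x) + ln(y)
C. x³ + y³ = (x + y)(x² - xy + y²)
A

Evaluating each claim at the given values:
A. LHS = cos(2) ≈ -0.4161, RHS = 2·cos(1) ≈ 1.081 → fails here (LHS ≠ RHS)
B. LHS = 0, RHS = 0 → holds here (LHS = RHS)
C. LHS = 2, RHS = 2 → holds here (LHS = RHS)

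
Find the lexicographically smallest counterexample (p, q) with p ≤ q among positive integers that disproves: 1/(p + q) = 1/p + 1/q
Substituting (1, 1) into the claim:
LHS = 1/(1 + 1) = 1/2
RHS = 1/1 + 1/1 = 2

Since LHS ≠ RHS, this pair disproves the claim, and no lexicographically smaller pair (p ≤ q, positive integers) does.

For instance (7, 7) is also a counterexample (LHS = 1/14, RHS = 2/7), but it's lexicographically larger.

Answer: (p, q) = (1, 1)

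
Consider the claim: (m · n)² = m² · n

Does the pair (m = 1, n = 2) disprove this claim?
Substituting m = 1, n = 2:
LHS = (1 · 2)² = 4
RHS = 1² · 2 = 2

Since LHS ≠ RHS, this pair disproves the claim.

Answer: Yes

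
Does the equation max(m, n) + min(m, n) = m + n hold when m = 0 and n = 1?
Substituting m = 0, n = 1:

LHS = max(0, 1) + min(0, 1) = 1
RHS = 0 + 1 = 1

LHS = RHS, so the equation holds at this point.

Answer: Holds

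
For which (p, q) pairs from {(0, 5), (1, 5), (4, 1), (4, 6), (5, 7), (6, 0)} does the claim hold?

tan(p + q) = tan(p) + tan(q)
(0, 5), (6, 0)

Testing each pair:
(0, 5): LHS = tan(5) ≈ -3.381, RHS = tan(5) ≈ -3.381 → holds
(1, 5): LHS = tan(6) ≈ -0.291, RHS = tan(5) + tan(1) ≈ -1.823 → fails
(4, 1): LHS = tan(5) ≈ -3.381, RHS = tan(4) + tan(1) ≈ 2.715 → fails
(4, 6): LHS = tan(10) ≈ 0.6484, RHS = tan(6) + tan(4) ≈ 0.8668 → fails
(5, 7): LHS = tan(12) ≈ -0.6359, RHS = tan(5) + tan(7) ≈ -2.509 → fails
(6, 0): LHS = tan(6) ≈ -0.291, RHS = tan(6) ≈ -0.291 → holds

2 of 6 pairs satisfy the claim.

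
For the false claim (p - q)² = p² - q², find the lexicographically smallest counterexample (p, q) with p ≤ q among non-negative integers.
(p, q) = (0, 1)

At (0, 0): both sides equal 0, so it holds there.

Substituting (0, 1) into the claim:
LHS = (0 - 1)² = 1
RHS = 0² - 1² = -1

Since LHS ≠ RHS, this pair disproves the claim, and no lexicographically smaller pair (p ≤ q, non-negative integers) does.

For instance (1, 7) is also a counterexample (LHS = 36, RHS = -48), but it's lexicographically larger.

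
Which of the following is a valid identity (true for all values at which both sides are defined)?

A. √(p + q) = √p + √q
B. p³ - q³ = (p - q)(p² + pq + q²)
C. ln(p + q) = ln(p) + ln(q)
A: fails at (2, 7) — LHS = 3, RHS = √(2) + √(7) ≈ 4.06.
B: holds — e.g. at (1, 3), both sides equal -26.
C: fails at (2, 5) — LHS = ln(7) ≈ 1.946, RHS = ln(2) + ln(5) ≈ 2.303.

Answer: B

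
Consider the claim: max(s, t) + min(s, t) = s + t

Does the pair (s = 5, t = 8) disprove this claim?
Substituting s = 5, t = 8:
LHS = max(5, 8) + min(5, 8) = 13
RHS = 5 + 8 = 13

The sides agree, so this pair does not disprove the claim.

Answer: No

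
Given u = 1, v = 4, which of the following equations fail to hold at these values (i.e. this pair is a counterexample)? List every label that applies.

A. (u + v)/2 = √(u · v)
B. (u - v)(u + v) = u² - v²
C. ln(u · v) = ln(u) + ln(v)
Evaluating each claim at the given values:
A. LHS = 5/2, RHS = 2 → fails here (LHS ≠ RHS)
B. LHS = -15, RHS = -15 → holds here (LHS = RHS)
C. LHS = ln(4) ≈ 1.386, RHS = ln(4) ≈ 1.386 → holds here (LHS = RHS)

Answer: A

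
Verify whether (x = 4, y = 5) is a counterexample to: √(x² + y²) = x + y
Substituting x = 4, y = 5:
LHS = √(4² + 5²) = √(41) ≈ 6.403
RHS = 4 + 5 = 9

Since LHS ≠ RHS, this pair disproves the claim.

Answer: Yes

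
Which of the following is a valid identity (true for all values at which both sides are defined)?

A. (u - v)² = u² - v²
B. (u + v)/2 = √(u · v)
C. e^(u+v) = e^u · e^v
C

A: fails at (2, 3) — LHS = 1, RHS = -5.
B: fails at (3, 7) — LHS = 5, RHS = √(21) ≈ 4.583.
C: holds — e.g. at (4, 6), both sides equal e^10 ≈ 22026.5.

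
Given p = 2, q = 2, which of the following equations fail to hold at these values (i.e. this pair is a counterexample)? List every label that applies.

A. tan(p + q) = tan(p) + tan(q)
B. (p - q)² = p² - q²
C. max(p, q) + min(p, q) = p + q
Evaluating each claim at the given values:
A. LHS = tan(4) ≈ 1.158, RHS = 2·tan(2) ≈ -4.37 → fails here (LHS ≠ RHS)
B. LHS = 0, RHS = 0 → holds here (LHS = RHS)
C. LHS = 4, RHS = 4 → holds here (LHS = RHS)

Answer: A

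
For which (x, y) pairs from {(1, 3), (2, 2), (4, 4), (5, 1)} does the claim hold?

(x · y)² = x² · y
(5, 1)

Testing each pair:
(1, 3): LHS = 9, RHS = 3 → fails
(2, 2): LHS = 16, RHS = 8 → fails
(4, 4): LHS = 256, RHS = 64 → fails
(5, 1): LHS = 25, RHS = 25 → holds

1 of 4 pairs satisfies the claim.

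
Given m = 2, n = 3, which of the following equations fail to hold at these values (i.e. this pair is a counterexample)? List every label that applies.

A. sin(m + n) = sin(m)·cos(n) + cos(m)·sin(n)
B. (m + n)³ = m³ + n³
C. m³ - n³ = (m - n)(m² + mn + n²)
B

Evaluating each claim at the given values:
A. LHS = sin(5) ≈ -0.9589, RHS = sin(2)·cos(3) + sin(3)·cos(2) ≈ -0.9589 → holds here (LHS = RHS)
B. LHS = 125, RHS = 35 → fails here (LHS ≠ RHS)
C. LHS = -19, RHS = -19 → holds here (LHS = RHS)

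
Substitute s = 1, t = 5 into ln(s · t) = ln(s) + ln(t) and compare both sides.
LHS = ln(1 · 5) = ln(5) ≈ 1.609
RHS = ln(1) + ln(5) = ln(5) ≈ 1.609

LHS = RHS: the two sides agree.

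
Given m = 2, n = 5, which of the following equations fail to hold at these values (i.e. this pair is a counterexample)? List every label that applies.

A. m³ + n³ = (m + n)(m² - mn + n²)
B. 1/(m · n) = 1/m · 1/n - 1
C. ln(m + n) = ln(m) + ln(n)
Evaluating each claim at the given values:
A. LHS = 133, RHS = 133 → holds here (LHS = RHS)
B. LHS = 1/10, RHS = -9/10 → fails here (LHS ≠ RHS)
C. LHS = ln(7) ≈ 1.946, RHS = ln(2) + ln(5) ≈ 2.303 → fails here (LHS ≠ RHS)

Answer: B, C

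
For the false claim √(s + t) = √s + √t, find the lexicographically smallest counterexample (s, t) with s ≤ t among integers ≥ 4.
(s, t) = (4, 4)

Substituting (4, 4) into the claim:
LHS = √(4 + 4) = 2·√(2) ≈ 2.828
RHS = √4 + √4 = 4

Since LHS ≠ RHS, this pair disproves the claim, and no lexicographically smaller pair (s ≤ t, integers ≥ 4) does.

For instance (7, 9) is also a counterexample (LHS = 4, RHS = √(7) + 3 ≈ 5.646), but it's lexicographically larger.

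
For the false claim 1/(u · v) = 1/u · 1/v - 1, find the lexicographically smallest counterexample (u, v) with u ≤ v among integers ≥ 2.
Substituting (2, 2) into the claim:
LHS = 1/(2 · 2) = 1/4
RHS = 1/2 · 1/2 - 1 = -3/4

Since LHS ≠ RHS, this pair disproves the claim, and no lexicographically smaller pair (u ≤ v, integers ≥ 2) does.

For instance (5, 8) is also a counterexample (LHS = 1/40, RHS = -39/40), but it's lexicographically larger.

Answer: (u, v) = (2, 2)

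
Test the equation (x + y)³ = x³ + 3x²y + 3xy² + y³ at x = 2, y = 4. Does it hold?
Substituting x = 2, y = 4:

LHS = (2 + 4)³ = 216
RHS = 2³ + 3·2²·4 + 3·2·4² + 4³ = 216

LHS = RHS, so the equation holds at this point.

Answer: Holds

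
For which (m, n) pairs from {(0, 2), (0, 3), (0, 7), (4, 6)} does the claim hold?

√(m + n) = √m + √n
Testing each pair:
(0, 2): LHS = √(2) ≈ 1.414, RHS = √(2) ≈ 1.414 → holds
(0, 3): LHS = √(3) ≈ 1.732, RHS = √(3) ≈ 1.732 → holds
(0, 7): LHS = √(7) ≈ 2.646, RHS = √(7) ≈ 2.646 → holds
(4, 6): LHS = √(10) ≈ 3.162, RHS = 2 + √(6) ≈ 4.449 → fails

3 of 4 pairs satisfy the claim.

Answer: (0, 2), (0, 3), (0, 7)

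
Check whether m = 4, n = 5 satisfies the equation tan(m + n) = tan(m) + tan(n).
Substituting m = 4, n = 5:

LHS = tan(4 + 5) = tan(9) ≈ -0.4523
RHS = tan(4) + tan(5) ≈ -2.223

LHS ≠ RHS, so the equation does not hold at this point.

Answer: Fails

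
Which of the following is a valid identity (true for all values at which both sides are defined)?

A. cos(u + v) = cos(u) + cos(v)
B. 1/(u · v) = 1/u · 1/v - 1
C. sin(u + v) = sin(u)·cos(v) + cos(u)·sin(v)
A: fails at (3, 7) — LHS = cos(10) ≈ -0.8391, RHS = cos(3) + cos(7) ≈ -0.2361.
B: fails at (1, 4) — LHS = 1/4, RHS = -3/4.
C: holds — e.g. at (5, 8), both sides equal sin(13) ≈ 0.4202.

Answer: C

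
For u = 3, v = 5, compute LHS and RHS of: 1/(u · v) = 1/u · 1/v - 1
LHS = 1/(3 · 5) = 1/15
RHS = 1/3 · 1/5 - 1 = -14/15

LHS ≠ RHS, so the equation does not hold here.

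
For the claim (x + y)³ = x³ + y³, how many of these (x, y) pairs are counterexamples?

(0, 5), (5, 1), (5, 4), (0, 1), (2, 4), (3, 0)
Testing each pair:
(0, 5): LHS = 125, RHS = 125 → satisfies claim
(5, 1): LHS = 216, RHS = 126 → counterexample
(5, 4): LHS = 729, RHS = 189 → counterexample
(0, 1): LHS = 1, RHS = 1 → satisfies claim
(2, 4): LHS = 216, RHS = 72 → counterexample
(3, 0): LHS = 27, RHS = 27 → satisfies claim

That makes 3 counterexamples.

Answer: 3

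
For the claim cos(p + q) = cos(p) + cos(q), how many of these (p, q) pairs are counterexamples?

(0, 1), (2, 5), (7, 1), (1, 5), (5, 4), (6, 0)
Testing each pair:
(0, 1): LHS = cos(1) ≈ 0.5403, RHS = cos(1) + 1 ≈ 1.54 → counterexample
(2, 5): LHS = cos(7) ≈ 0.7539, RHS = cos(2) + cos(5) ≈ -0.1325 → counterexample
(7, 1): LHS = cos(8) ≈ -0.1455, RHS = cos(1) + cos(7) ≈ 1.294 → counterexample
(1, 5): LHS = cos(6) ≈ 0.9602, RHS = cos(5) + cos(1) ≈ 0.824 → counterexample
(5, 4): LHS = cos(9) ≈ -0.9111, RHS = cos(4) + cos(5) ≈ -0.37 → counterexample
(6, 0): LHS = cos(6) ≈ 0.9602, RHS = cos(6) + 1 ≈ 1.96 → counterexample

That makes 6 counterexamples.

Answer: 6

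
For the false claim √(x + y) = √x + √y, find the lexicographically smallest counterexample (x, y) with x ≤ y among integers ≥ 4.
Substituting (4, 4) into the claim:
LHS = √(4 + 4) = 2·√(2) ≈ 2.828
RHS = √4 + √4 = 4

Since LHS ≠ RHS, this pair disproves the claim, and no lexicographically smaller pair (x ≤ y, integers ≥ 4) does.

For instance (4, 7) is also a counterexample (LHS = √(11) ≈ 3.317, RHS = 2 + √(7) ≈ 4.646), but it's lexicographically larger.

Answer: (x, y) = (4, 4)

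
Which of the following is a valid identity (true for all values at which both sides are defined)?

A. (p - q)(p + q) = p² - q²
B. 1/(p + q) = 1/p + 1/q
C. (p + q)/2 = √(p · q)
A: holds — e.g. at (0, 1), both sides equal -1.
B: fails at (1, 1) — LHS = 1/2, RHS = 2.
C: fails at (6, 7) — LHS = 13/2, RHS = √(42) ≈ 6.481.

Answer: A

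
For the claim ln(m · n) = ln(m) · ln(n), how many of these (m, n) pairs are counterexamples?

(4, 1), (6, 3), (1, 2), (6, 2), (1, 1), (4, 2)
Testing each pair:
(4, 1): LHS = ln(4) ≈ 1.386, RHS = 0 → counterexample
(6, 3): LHS = ln(18) ≈ 2.89, RHS = ln(3)·ln(6) ≈ 1.968 → counterexample
(1, 2): LHS = ln(2) ≈ 0.6931, RHS = 0 → counterexample
(6, 2): LHS = ln(12) ≈ 2.485, RHS = ln(2)·ln(6) ≈ 1.242 → counterexample
(1, 1): LHS = 0, RHS = 0 → satisfies claim
(4, 2): LHS = ln(8) ≈ 2.079, RHS = ln(2)·ln(4) ≈ 0.9609 → counterexample

That makes 5 counterexamples.

Answer: 5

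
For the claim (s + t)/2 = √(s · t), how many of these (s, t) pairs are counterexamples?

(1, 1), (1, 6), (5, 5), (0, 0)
Testing each pair:
(1, 1): LHS = 1, RHS = 1 → satisfies claim
(1, 6): LHS = 7/2, RHS = √(6) ≈ 2.449 → counterexample
(5, 5): LHS = 5, RHS = 5 → satisfies claim
(0, 0): LHS = 0, RHS = 0 → satisfies claim

That makes 1 counterexample.

Answer: 1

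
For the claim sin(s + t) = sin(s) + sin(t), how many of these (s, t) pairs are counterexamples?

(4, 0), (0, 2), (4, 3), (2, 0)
Testing each pair:
(4, 0): LHS = sin(4) ≈ -0.7568, RHS = sin(4) ≈ -0.7568 → satisfies claim
(0, 2): LHS = sin(2) ≈ 0.9093, RHS = sin(2) ≈ 0.9093 → satisfies claim
(4, 3): LHS = sin(7) ≈ 0.657, RHS = sin(4) + sin(3) ≈ -0.6157 → counterexample
(2, 0): LHS = sin(2) ≈ 0.9093, RHS = sin(2) ≈ 0.9093 → satisfies claim

That makes 1 counterexample.

Answer: 1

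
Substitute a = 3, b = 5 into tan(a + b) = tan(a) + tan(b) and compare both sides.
LHS = tan(3 + 5) = tan(8) ≈ -6.8
RHS = tan(3) + tan(5) ≈ -3.523

LHS ≠ RHS (they differ by about 3.277), so the equation does not hold here.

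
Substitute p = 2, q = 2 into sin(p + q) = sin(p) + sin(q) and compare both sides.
LHS = sin(2 + 2) = sin(4) ≈ -0.7568
RHS = sin(2) + sin(2) = 2·sin(2) ≈ 1.819

LHS ≠ RHS (they differ by about 2.575), so the equation does not hold here.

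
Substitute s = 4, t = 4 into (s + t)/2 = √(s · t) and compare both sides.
LHS = (4 + 4)/2 = 4
RHS = √(4 · 4) = 4

LHS = RHS: the two sides agree.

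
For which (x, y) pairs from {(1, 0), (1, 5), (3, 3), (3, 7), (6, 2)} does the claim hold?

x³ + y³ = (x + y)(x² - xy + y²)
Testing each pair:
(1, 0): LHS = 1, RHS = 1 → holds
(1, 5): LHS = 126, RHS = 126 → holds
(3, 3): LHS = 54, RHS = 54 → holds
(3, 7): LHS = 370, RHS = 370 → holds
(6, 2): LHS = 224, RHS = 224 → holds

Every pair satisfies the claim.

Answer: All pairs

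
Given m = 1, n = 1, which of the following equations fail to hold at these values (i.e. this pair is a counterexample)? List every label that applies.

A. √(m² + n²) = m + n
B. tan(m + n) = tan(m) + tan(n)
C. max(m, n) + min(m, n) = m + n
Evaluating each claim at the given values:
A. LHS = √(2) ≈ 1.414, RHS = 2 → fails here (LHS ≠ RHS)
B. LHS = tan(2) ≈ -2.185, RHS = 2·tan(1) ≈ 3.115 → fails here (LHS ≠ RHS)
C. LHS = 2, RHS = 2 → holds here (LHS = RHS)

Answer: A, B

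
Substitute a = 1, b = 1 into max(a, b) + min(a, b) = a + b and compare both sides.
LHS = max(1, 1) + min(1, 1) = 2
RHS = 1 + 1 = 2

LHS = RHS: the two sides agree.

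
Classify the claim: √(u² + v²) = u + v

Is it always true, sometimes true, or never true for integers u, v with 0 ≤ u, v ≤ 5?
It holds at (u, v) = (3, 0) (both sides equal 3), but fails at (u, v) = (5, 4) (LHS = √(41) ≈ 6.403, RHS = 9).

Answer: Sometimes true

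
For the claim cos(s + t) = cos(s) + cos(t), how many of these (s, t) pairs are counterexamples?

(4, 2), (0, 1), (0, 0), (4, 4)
Testing each pair:
(4, 2): LHS = cos(6) ≈ 0.9602, RHS = cos(4) + cos(2) ≈ -1.07 → counterexample
(0, 1): LHS = cos(1) ≈ 0.5403, RHS = cos(1) + 1 ≈ 1.54 → counterexample
(0, 0): LHS = 1, RHS = 2 → counterexample
(4, 4): LHS = cos(8) ≈ -0.1455, RHS = 2·cos(4) ≈ -1.307 → counterexample

That makes 4 counterexamples.

Answer: 4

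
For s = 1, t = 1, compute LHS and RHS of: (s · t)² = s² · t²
LHS = (1 · 1)² = 1
RHS = 1² · 1² = 1

LHS = RHS: the two sides agree.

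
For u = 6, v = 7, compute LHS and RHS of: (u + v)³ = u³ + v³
LHS = (6 + 7)³ = 2197
RHS = 6³ + 7³ = 559

LHS ≠ RHS, so the equation does not hold here.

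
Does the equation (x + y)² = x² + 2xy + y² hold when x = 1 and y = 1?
Substituting x = 1, y = 1:

LHS = (1 + 1)² = 4
RHS = 1² + 2·1·1 + 1² = 4

LHS = RHS, so the equation holds at this point.

Answer: Holds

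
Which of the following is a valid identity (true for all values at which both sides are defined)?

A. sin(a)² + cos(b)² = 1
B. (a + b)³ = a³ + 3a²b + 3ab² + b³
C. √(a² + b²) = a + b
B

A: fails at (4, 6) — LHS = sin(4)² + cos(6)² ≈ 1.495, RHS = 1.
B: holds — e.g. at (2, 3), both sides equal 125.
C: fails at (2, 4) — LHS = 2·√(5) ≈ 4.472, RHS = 6.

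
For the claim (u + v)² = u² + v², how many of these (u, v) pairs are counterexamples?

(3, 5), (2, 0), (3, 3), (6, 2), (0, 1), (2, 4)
4

Testing each pair:
(3, 5): LHS = 64, RHS = 34 → counterexample
(2, 0): LHS = 4, RHS = 4 → satisfies claim
(3, 3): LHS = 36, RHS = 18 → counterexample
(6, 2): LHS = 64, RHS = 40 → counterexample
(0, 1): LHS = 1, RHS = 1 → satisfies claim
(2, 4): LHS = 36, RHS = 20 → counterexample

That makes 4 counterexamples.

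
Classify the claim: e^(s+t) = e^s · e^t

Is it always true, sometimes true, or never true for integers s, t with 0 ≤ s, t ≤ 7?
The identity holds for every pair in the range. For instance at (s, t) = (1, 5): both sides equal e^6 ≈ 403.4.

Answer: Always true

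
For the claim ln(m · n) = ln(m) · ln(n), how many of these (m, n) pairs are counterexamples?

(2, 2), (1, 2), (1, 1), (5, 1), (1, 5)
Testing each pair:
(2, 2): LHS = ln(4) ≈ 1.386, RHS = ln(2)² ≈ 0.4805 → counterexample
(1, 2): LHS = ln(2) ≈ 0.6931, RHS = 0 → counterexample
(1, 1): LHS = 0, RHS = 0 → satisfies claim
(5, 1): LHS = ln(5) ≈ 1.609, RHS = 0 → counterexample
(1, 5): LHS = ln(5) ≈ 1.609, RHS = 0 → counterexample

That makes 4 counterexamples.

Answer: 4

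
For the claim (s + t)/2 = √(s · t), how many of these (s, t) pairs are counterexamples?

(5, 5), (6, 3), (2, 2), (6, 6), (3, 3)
1

Testing each pair:
(5, 5): LHS = 5, RHS = 5 → satisfies claim
(6, 3): LHS = 9/2, RHS = 3·√(2) ≈ 4.243 → counterexample
(2, 2): LHS = 2, RHS = 2 → satisfies claim
(6, 6): LHS = 6, RHS = 6 → satisfies claim
(3, 3): LHS = 3, RHS = 3 → satisfies claim

That makes 1 counterexample.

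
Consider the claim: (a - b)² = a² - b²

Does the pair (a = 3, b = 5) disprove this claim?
Yes

Substituting a = 3, b = 5:
LHS = (3 - 5)² = 4
RHS = 3² - 5² = -16

Since LHS ≠ RHS, this pair disproves the claim.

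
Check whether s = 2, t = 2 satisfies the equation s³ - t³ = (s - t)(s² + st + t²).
Substituting s = 2, t = 2:

LHS = 2³ - 2³ = 0
RHS = (2 - 2)(2² + 2·2 + 2²) = 0

LHS = RHS, so the equation holds at this point.

Answer: Holds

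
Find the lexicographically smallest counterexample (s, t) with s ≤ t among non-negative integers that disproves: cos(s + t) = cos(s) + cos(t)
Substituting (0, 0) into the claim:
LHS = cos(0 + 0) = 1
RHS = cos(0) + cos(0) = 2

Since LHS ≠ RHS, this pair disproves the claim, and no lexicographically smaller pair (s ≤ t, non-negative integers) does.

For instance (1, 5) is also a counterexample (LHS = cos(6) ≈ 0.9602, RHS = cos(5) + cos(1) ≈ 0.824), but it's lexicographically larger.

Answer: (s, t) = (0, 0)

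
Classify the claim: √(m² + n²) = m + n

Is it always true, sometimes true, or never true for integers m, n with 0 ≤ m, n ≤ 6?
Sometimes true

It holds at (m, n) = (0, 6) (both sides equal 6), but fails at (m, n) = (6, 2) (LHS = 2·√(10) ≈ 6.325, RHS = 8).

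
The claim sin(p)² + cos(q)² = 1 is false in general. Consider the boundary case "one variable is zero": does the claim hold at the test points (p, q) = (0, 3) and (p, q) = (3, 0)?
At (0, 3): LHS = cos(3)² ≈ 0.9801 ≠ RHS = 1
At (3, 0): LHS = sin(3)² + 1 ≈ 1.02 ≠ RHS = 1

Answer: No, fails at both test points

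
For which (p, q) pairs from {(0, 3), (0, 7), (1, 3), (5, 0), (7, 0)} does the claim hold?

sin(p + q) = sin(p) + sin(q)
Testing each pair:
(0, 3): LHS = sin(3) ≈ 0.1411, RHS = sin(3) ≈ 0.1411 → holds
(0, 7): LHS = sin(7) ≈ 0.657, RHS = sin(7) ≈ 0.657 → holds
(1, 3): LHS = sin(4) ≈ -0.7568, RHS = sin(3) + sin(1) ≈ 0.9826 → fails
(5, 0): LHS = sin(5) ≈ -0.9589, RHS = sin(5) ≈ -0.9589 → holds
(7, 0): LHS = sin(7) ≈ 0.657, RHS = sin(7) ≈ 0.657 → holds

4 of 5 pairs satisfy the claim.

Answer: (0, 3), (0, 7), (5, 0), (7, 0)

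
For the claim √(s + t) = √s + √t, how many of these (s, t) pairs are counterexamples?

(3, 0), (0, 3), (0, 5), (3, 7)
1

Testing each pair:
(3, 0): LHS = √(3) ≈ 1.732, RHS = √(3) ≈ 1.732 → satisfies claim
(0, 3): LHS = √(3) ≈ 1.732, RHS = √(3) ≈ 1.732 → satisfies claim
(0, 5): LHS = √(5) ≈ 2.236, RHS = √(5) ≈ 2.236 → satisfies claim
(3, 7): LHS = √(10) ≈ 3.162, RHS = √(3) + √(7) ≈ 4.378 → counterexample

That makes 1 counterexample.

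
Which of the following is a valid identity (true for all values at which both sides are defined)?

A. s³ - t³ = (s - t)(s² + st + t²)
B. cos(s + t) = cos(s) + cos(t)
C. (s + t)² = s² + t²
A: holds — e.g. at (3, 7), both sides equal -316.
B: fails at (4, 5) — LHS = cos(9) ≈ -0.9111, RHS = cos(4) + cos(5) ≈ -0.37.
C: fails at (3, 3) — LHS = 36, RHS = 18.

Answer: A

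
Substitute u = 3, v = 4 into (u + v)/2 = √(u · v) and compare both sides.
LHS = (3 + 4)/2 = 7/2
RHS = √(3 · 4) = 2·√(3) ≈ 3.464

LHS ≠ RHS (they differ by about 0.0359), so the equation does not hold here.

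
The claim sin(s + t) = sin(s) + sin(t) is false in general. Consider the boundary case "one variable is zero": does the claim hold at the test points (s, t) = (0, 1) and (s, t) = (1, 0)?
At (0, 1): LHS = sin(1) ≈ 0.8415, RHS = sin(1) ≈ 0.8415 → equal
At (1, 0): LHS = sin(1) ≈ 0.8415, RHS = sin(1) ≈ 0.8415 → equal

So the claim does hold at both of these boundary points, even though it is not an identity.

Answer: Yes, holds at both test points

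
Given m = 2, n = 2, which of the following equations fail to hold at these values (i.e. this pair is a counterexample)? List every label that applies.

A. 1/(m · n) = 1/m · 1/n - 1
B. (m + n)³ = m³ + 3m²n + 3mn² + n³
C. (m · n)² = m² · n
Evaluating each claim at the given values:
A. LHS = 1/4, RHS = -3/4 → fails here (LHS ≠ RHS)
B. LHS = 64, RHS = 64 → holds here (LHS = RHS)
C. LHS = 16, RHS = 8 → fails here (LHS ≠ RHS)

Answer: A, C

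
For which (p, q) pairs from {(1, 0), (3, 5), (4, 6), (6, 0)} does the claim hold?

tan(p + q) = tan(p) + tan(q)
(1, 0), (6, 0)

Testing each pair:
(1, 0): LHS = tan(1) ≈ 1.557, RHS = tan(1) ≈ 1.557 → holds
(3, 5): LHS = tan(8) ≈ -6.8, RHS = tan(5) + tan(3) ≈ -3.523 → fails
(4, 6): LHS = tan(10) ≈ 0.6484, RHS = tan(6) + tan(4) ≈ 0.8668 → fails
(6, 0): LHS = tan(6) ≈ -0.291, RHS = tan(6) ≈ -0.291 → holds

2 of 4 pairs satisfy the claim.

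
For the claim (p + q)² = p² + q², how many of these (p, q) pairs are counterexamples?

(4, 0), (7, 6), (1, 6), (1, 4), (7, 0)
3

Testing each pair:
(4, 0): LHS = 16, RHS = 16 → satisfies claim
(7, 6): LHS = 169, RHS = 85 → counterexample
(1, 6): LHS = 49, RHS = 37 → counterexample
(1, 4): LHS = 25, RHS = 17 → counterexample
(7, 0): LHS = 49, RHS = 49 → satisfies claim

That makes 3 counterexamples.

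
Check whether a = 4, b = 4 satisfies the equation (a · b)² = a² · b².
Holds

Substituting a = 4, b = 4:

LHS = (4 · 4)² = 256
RHS = 4² · 4² = 256

LHS = RHS, so the equation holds at this point.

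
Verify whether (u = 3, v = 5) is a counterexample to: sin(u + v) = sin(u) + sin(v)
Substituting u = 3, v = 5:
LHS = sin(3 + 5) = sin(8) ≈ 0.9894
RHS = sin(3) + sin(5) ≈ -0.8178

Since LHS ≠ RHS, this pair disproves the claim.

Answer: Yes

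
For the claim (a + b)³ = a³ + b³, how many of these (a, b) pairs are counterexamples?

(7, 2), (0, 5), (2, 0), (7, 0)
1

Testing each pair:
(7, 2): LHS = 729, RHS = 351 → counterexample
(0, 5): LHS = 125, RHS = 125 → satisfies claim
(2, 0): LHS = 8, RHS = 8 → satisfies claim
(7, 0): LHS = 343, RHS = 343 → satisfies claim

That makes 1 counterexample.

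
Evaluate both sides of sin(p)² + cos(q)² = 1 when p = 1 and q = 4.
LHS = sin(1)² + cos(4)² ≈ 1.135
RHS = 1

LHS ≠ RHS (they differ by about 0.1353), so the equation does not hold here.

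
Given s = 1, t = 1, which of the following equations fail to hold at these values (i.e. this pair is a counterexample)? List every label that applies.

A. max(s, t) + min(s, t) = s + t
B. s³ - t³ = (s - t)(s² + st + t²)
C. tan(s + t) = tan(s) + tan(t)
C

Evaluating each claim at the given values:
A. LHS = 2, RHS = 2 → holds here (LHS = RHS)
B. LHS = 0, RHS = 0 → holds here (LHS = RHS)
C. LHS = tan(2) ≈ -2.185, RHS = 2·tan(1) ≈ 3.115 → fails here (LHS ≠ RHS)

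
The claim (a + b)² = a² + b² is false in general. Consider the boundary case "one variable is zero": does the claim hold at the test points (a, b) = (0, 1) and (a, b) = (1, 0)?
Yes, holds at both test points

At (0, 1): LHS = 1, RHS = 1 → equal
At (1, 0): LHS = 1, RHS = 1 → equal

So the claim does hold at both of these boundary points, even though it is not an identity.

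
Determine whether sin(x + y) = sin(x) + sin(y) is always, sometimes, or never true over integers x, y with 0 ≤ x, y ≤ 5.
Sometimes true

It holds at (x, y) = (0, 2) (both sides equal sin(2) ≈ 0.9093), but fails at (x, y) = (5, 4) (LHS = sin(9) ≈ 0.4121, RHS = sin(5) + sin(4) ≈ -1.716).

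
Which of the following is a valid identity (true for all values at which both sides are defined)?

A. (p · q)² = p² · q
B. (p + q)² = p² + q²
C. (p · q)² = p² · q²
C

A: fails at (1, 3) — LHS = 9, RHS = 3.
B: fails at (4, 6) — LHS = 100, RHS = 52.
C: holds — e.g. at (5, 5), both sides equal 625.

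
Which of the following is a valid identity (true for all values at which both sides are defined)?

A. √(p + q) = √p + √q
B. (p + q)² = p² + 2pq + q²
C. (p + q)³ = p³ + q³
B

A: fails at (6, 7) — LHS = √(13) ≈ 3.606, RHS = √(6) + √(7) ≈ 5.095.
B: holds — e.g. at (4, 4), both sides equal 64.
C: fails at (3, 3) — LHS = 216, RHS = 54.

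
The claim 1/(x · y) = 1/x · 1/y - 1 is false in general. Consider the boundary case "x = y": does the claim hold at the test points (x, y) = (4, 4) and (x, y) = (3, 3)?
No, fails at both test points

At (4, 4): LHS = 1/16 ≠ RHS = -15/16
At (3, 3): LHS = 1/9 ≠ RHS = -8/9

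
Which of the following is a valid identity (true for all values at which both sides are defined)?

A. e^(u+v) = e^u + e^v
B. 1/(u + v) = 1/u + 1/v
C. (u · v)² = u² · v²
C

A: fails at (4, 4) — LHS = e^8 ≈ 2981, RHS = 2·e^4 ≈ 109.2.
B: fails at (2, 7) — LHS = 1/9, RHS = 9/14.
C: holds — e.g. at (4, 5), both sides equal 400.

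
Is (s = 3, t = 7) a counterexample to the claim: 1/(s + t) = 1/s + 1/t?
Substituting s = 3, t = 7:
LHS = 1/(3 + 7) = 1/10
RHS = 1/3 + 1/7 = 10/21

Since LHS ≠ RHS, this pair disproves the claim.

Answer: Yes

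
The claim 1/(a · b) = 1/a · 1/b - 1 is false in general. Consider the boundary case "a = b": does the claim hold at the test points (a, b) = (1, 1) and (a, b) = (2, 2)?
At (1, 1): LHS = 1 ≠ RHS = 0
At (2, 2): LHS = 1/4 ≠ RHS = -3/4

Answer: No, fails at both test points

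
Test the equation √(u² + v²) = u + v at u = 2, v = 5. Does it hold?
Fails

Substituting u = 2, v = 5:

LHS = √(2² + 5²) = √(29) ≈ 5.385
RHS = 2 + 5 = 7

LHS ≠ RHS, so the equation does not hold at this point.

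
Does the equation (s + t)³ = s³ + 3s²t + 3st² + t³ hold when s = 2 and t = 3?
Holds

Substituting s = 2, t = 3:

LHS = (2 + 3)³ = 125
RHS = 2³ + 3·2²·3 + 3·2·3² + 3³ = 125

LHS = RHS, so the equation holds at this point.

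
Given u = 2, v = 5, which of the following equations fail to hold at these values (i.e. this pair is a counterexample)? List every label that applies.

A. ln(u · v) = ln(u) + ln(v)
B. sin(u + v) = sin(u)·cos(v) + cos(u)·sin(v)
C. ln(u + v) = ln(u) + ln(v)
C

Evaluating each claim at the given values:
A. LHS = ln(10) ≈ 2.303, RHS = ln(2) + ln(5) ≈ 2.303 → holds here (LHS = RHS)
B. LHS = sin(7) ≈ 0.657, RHS = sin(2)·cos(5) + sin(5)·cos(2) ≈ 0.657 → holds here (LHS = RHS)
C. LHS = ln(7) ≈ 1.946, RHS = ln(2) + ln(5) ≈ 2.303 → fails here (LHS ≠ RHS)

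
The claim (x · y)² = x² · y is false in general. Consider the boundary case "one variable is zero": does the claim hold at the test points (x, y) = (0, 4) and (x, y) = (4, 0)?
Yes, holds at both test points

At (0, 4): LHS = 0, RHS = 0 → equal
At (4, 0): LHS = 0, RHS = 0 → equal

So the claim does hold at both of these boundary points, even though it is not an identity.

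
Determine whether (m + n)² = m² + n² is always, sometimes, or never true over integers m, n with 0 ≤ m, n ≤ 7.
Sometimes true

It holds at (m, n) = (0, 0) (both sides equal 0), but fails at (m, n) = (1, 2) (LHS = 9, RHS = 5).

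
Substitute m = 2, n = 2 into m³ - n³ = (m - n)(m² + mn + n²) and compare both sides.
LHS = 2³ - 2³ = 0
RHS = (2 - 2)(2² + 2·2 + 2²) = 0

LHS = RHS: the two sides agree.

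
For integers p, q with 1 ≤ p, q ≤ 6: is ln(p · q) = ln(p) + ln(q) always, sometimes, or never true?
Always true

The identity holds for every pair in the range. For instance at (p, q) = (2, 6): both sides equal ln(12) ≈ 2.485.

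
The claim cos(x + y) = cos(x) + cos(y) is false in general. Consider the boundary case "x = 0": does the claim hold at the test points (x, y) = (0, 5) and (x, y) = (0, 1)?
At (0, 5): LHS = cos(5) ≈ 0.2837 ≠ RHS = cos(5) + 1 ≈ 1.284
At (0, 1): LHS = cos(1) ≈ 0.5403 ≠ RHS = cos(1) + 1 ≈ 1.54

Answer: No, fails at both test points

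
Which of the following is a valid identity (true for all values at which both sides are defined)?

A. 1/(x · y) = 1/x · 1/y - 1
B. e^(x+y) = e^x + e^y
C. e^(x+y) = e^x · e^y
A: fails at (3, 5) — LHS = 1/15, RHS = -14/15.
B: fails at (3, 7) — LHS = e^10 ≈ 22026.5, RHS = e^3 + e^7 ≈ 1117.
C: holds — e.g. at (1, 4), both sides equal e^5 ≈ 148.4.

Answer: C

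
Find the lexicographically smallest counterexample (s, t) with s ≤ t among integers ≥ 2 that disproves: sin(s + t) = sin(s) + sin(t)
Substituting (2, 2) into the claim:
LHS = sin(2 + 2) = sin(4) ≈ -0.7568
RHS = sin(2) + sin(2) = 2·sin(2) ≈ 1.819

Since LHS ≠ RHS, this pair disproves the claim, and no lexicographically smaller pair (s ≤ t, integers ≥ 2) does.

For instance (3, 6) is also a counterexample (LHS = sin(9) ≈ 0.4121, RHS = sin(6) + sin(3) ≈ -0.1383), but it's lexicographically larger.

Answer: (s, t) = (2, 2)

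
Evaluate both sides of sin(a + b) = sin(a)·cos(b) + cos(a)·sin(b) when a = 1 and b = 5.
LHS = sin(1 + 5) = sin(6) ≈ -0.2794
RHS = sin(1)·cos(5) + cos(1)·sin(5) = sin(5)·cos(1) + sin(1)·cos(5) ≈ -0.2794

LHS = RHS: the two sides agree.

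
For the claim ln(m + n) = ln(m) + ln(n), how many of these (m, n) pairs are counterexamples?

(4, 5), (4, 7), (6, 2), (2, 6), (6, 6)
Testing each pair:
(4, 5): LHS = ln(9) ≈ 2.197, RHS = ln(4) + ln(5) ≈ 2.996 → counterexample
(4, 7): LHS = ln(11) ≈ 2.398, RHS = ln(4) + ln(7) ≈ 3.332 → counterexample
(6, 2): LHS = ln(8) ≈ 2.079, RHS = ln(2) + ln(6) ≈ 2.485 → counterexample
(2, 6): LHS = ln(8) ≈ 2.079, RHS = ln(2) + ln(6) ≈ 2.485 → counterexample
(6, 6): LHS = ln(12) ≈ 2.485, RHS = 2·ln(6) ≈ 3.584 → counterexample

That makes 5 counterexamples.

Answer: 5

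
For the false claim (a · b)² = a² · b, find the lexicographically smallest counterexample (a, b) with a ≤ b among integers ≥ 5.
(a, b) = (5, 5)

Substituting (5, 5) into the claim:
LHS = (5 · 5)² = 625
RHS = 5² · 5 = 125

Since LHS ≠ RHS, this pair disproves the claim, and no lexicographically smaller pair (a ≤ b, integers ≥ 5) does.

For instance (10, 12) is also a counterexample (LHS = 14400, RHS = 1200), but it's lexicographically larger.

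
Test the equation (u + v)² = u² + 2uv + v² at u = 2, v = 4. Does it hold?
Holds

Substituting u = 2, v = 4:

LHS = (2 + 4)² = 36
RHS = 2² + 2·2·4 + 4² = 36

LHS = RHS, so the equation holds at this point.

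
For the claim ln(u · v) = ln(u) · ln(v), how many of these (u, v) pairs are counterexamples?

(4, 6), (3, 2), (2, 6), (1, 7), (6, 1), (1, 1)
Testing each pair:
(4, 6): LHS = ln(24) ≈ 3.178, RHS = ln(4)·ln(6) ≈ 2.484 → counterexample
(3, 2): LHS = ln(6) ≈ 1.792, RHS = ln(2)·ln(3) ≈ 0.7615 → counterexample
(2, 6): LHS = ln(12) ≈ 2.485, RHS = ln(2)·ln(6) ≈ 1.242 → counterexample
(1, 7): LHS = ln(7) ≈ 1.946, RHS = 0 → counterexample
(6, 1): LHS = ln(6) ≈ 1.792, RHS = 0 → counterexample
(1, 1): LHS = 0, RHS = 0 → satisfies claim

That makes 5 counterexamples.

Answer: 5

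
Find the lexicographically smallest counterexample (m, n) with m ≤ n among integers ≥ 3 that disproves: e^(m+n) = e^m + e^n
Substituting (3, 3) into the claim:
LHS = e^(3+3) = e^6 ≈ 403.4
RHS = e^3 + e^3 = 2·e^3 ≈ 40.17

Since LHS ≠ RHS, this pair disproves the claim, and no lexicographically smaller pair (m ≤ n, integers ≥ 3) does.

For instance (4, 7) is also a counterexample (LHS = e^11 ≈ 59874.1, RHS = e^4 + e^7 ≈ 1151), but it's lexicographically larger.

Answer: (m, n) = (3, 3)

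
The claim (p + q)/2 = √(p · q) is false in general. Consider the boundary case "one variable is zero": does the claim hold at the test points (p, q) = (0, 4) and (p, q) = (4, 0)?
No, fails at both test points

At (0, 4): LHS = 2 ≠ RHS = 0
At (4, 0): LHS = 2 ≠ RHS = 0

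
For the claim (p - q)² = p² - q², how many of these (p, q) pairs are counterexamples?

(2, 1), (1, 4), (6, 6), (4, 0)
Testing each pair:
(2, 1): LHS = 1, RHS = 3 → counterexample
(1, 4): LHS = 9, RHS = -15 → counterexample
(6, 6): LHS = 0, RHS = 0 → satisfies claim
(4, 0): LHS = 16, RHS = 16 → satisfies claim

That makes 2 counterexamples.

Answer: 2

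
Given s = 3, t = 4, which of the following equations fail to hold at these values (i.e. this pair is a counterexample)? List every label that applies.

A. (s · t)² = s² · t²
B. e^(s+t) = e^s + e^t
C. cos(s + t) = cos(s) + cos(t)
Evaluating each claim at the given values:
A. LHS = 144, RHS = 144 → holds here (LHS = RHS)
B. LHS = e^7 ≈ 1097, RHS = e^3 + e^4 ≈ 74.68 → fails here (LHS ≠ RHS)
C. LHS = cos(7) ≈ 0.7539, RHS = cos(3) + cos(4) ≈ -1.644 → fails here (LHS ≠ RHS)

Answer: B, C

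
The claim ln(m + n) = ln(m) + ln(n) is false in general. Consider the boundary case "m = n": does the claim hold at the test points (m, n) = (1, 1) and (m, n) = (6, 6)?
At (1, 1): LHS = ln(2) ≈ 0.6931 ≠ RHS = 0
At (6, 6): LHS = ln(12) ≈ 2.485 ≠ RHS = 2·ln(6) ≈ 3.584

Answer: No, fails at both test points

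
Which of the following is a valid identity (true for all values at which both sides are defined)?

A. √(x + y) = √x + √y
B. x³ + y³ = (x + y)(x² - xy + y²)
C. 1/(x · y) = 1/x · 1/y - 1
B

A: fails at (1, 4) — LHS = √(5) ≈ 2.236, RHS = 3.
B: holds — e.g. at (2, 7), both sides equal 351.
C: fails at (2, 5) — LHS = 1/10, RHS = -9/10.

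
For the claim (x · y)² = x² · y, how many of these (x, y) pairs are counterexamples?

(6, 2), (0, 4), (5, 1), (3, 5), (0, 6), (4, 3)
3

Testing each pair:
(6, 2): LHS = 144, RHS = 72 → counterexample
(0, 4): LHS = 0, RHS = 0 → satisfies claim
(5, 1): LHS = 25, RHS = 25 → satisfies claim
(3, 5): LHS = 225, RHS = 45 → counterexample
(0, 6): LHS = 0, RHS = 0 → satisfies claim
(4, 3): LHS = 144, RHS = 48 → counterexample

That makes 3 counterexamples.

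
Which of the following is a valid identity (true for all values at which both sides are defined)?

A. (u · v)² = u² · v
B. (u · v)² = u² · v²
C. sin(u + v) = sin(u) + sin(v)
A: fails at (3, 5) — LHS = 225, RHS = 45.
B: holds — e.g. at (2, 5), both sides equal 100.
C: fails at (1, 3) — LHS = sin(4) ≈ -0.7568, RHS = sin(3) + sin(1) ≈ 0.9826.

Answer: B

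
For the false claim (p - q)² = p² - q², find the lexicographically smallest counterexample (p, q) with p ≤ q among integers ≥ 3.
(p, q) = (3, 4)

At (3, 3): both sides equal 0, so it holds there.

Substituting (3, 4) into the claim:
LHS = (3 - 4)² = 1
RHS = 3² - 4² = -7

Since LHS ≠ RHS, this pair disproves the claim, and no lexicographically smaller pair (p ≤ q, integers ≥ 3) does.

For instance (7, 9) is also a counterexample (LHS = 4, RHS = -32), but it's lexicographically larger.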